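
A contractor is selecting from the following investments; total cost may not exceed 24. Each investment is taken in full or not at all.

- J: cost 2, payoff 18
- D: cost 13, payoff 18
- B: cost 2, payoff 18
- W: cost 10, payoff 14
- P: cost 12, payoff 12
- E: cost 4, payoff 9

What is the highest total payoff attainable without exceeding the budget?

63

Allowing fractional choices, the relaxed optimum would be about 67.3, but investments are indivisible.
J + D + B + E: cost 2 + 13 + 2 + 4 = 21 ≤ 24, payoff 18 + 18 + 18 + 9 = 63.
J + B + P + E: cost 2 + 2 + 12 + 4 = 20 ≤ 24, payoff 18 + 18 + 12 + 9 = 57.
J + B + W + E: cost 2 + 2 + 10 + 4 = 18 ≤ 24, payoff 18 + 18 + 14 + 9 = 59.
Best is J, D, B, and E with total payoff 63.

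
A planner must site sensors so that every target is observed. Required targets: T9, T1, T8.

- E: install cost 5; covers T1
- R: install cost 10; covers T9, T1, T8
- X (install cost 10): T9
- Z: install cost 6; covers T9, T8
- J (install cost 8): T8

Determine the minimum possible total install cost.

10

The greedy cost-per-new-target heuristic would pick Z and E for 11, but a cheaper cover exists.
R alone covers T9, T1, T8 — every target.
Total install cost: 10.
No cover costs less than 10.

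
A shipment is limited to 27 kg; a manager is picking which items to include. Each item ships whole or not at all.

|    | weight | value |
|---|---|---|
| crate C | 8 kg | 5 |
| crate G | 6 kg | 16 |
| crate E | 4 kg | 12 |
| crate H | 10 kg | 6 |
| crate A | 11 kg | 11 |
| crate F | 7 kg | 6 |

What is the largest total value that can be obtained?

Allowing fractional choices, the relaxed optimum would be about 44.1, but items are indivisible.
crate G + crate E + crate A: weight 6 + 4 + 11 = 21 ≤ 27, value 16 + 12 + 11 = 39.
crate G + crate E + crate H + crate F: weight 6 + 4 + 10 + 7 = 27 ≤ 27, value 16 + 12 + 6 + 6 = 40.
Best is crate G, crate E, crate H, and crate F with total value 40.

40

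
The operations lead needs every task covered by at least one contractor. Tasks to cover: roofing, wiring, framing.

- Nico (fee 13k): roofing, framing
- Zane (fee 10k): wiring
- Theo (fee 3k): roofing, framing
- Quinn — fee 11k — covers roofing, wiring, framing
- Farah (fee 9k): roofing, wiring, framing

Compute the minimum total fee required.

9

This is an integer covering problem.
The greedy cost-per-new-task heuristic would pick Theo and Farah for 12, but a cheaper cover exists.
Farah alone covers roofing, wiring, framing — every task.
Total fee: 9.
No cover costs less than 9.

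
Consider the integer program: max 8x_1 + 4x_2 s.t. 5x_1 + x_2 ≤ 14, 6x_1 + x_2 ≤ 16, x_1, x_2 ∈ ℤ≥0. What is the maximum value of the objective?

56

(x_1,x_2)=(0,14) is feasible, giving 56.
(x_1,x_2)=(0,13) is feasible, giving 52.
No feasible integer point exceeds 56.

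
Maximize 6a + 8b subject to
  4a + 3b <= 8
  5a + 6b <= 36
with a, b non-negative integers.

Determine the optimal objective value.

Relaxing integrality, the LP optimum is 21.33 at (a,b) = (0, 2.67), which is not an integer point.
(a,b)=(0,2): 4·0+3·2=6≤8, 5·0+6·2=12≤36, objective 16.
(a,b)=(1,1): 4·1+3·1=7≤8, 5·1+6·1=11≤36, objective 14.
The best lattice point is (0,2), giving 16.

16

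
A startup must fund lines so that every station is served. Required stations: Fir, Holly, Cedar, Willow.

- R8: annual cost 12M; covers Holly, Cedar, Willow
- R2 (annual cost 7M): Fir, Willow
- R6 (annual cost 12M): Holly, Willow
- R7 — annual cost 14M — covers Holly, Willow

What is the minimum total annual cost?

19

Choose R8 and R2: together they cover Fir, Holly, Cedar, Willow — every station.
Total annual cost: 12 + 7 = 19.
No cover costs less than 19.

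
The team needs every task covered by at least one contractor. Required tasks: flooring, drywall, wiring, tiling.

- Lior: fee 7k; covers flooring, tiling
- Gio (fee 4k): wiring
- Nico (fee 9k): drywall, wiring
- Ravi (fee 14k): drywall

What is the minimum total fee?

This is an integer covering problem.
The greedy cost-per-new-task heuristic would pick Lior, Gio, and Nico for 20, but a cheaper cover exists.
Choose Lior and Nico: together they cover flooring, drywall, wiring, tiling — every task.
Total fee: 7 + 9 = 16.
No cover costs less than 16.

16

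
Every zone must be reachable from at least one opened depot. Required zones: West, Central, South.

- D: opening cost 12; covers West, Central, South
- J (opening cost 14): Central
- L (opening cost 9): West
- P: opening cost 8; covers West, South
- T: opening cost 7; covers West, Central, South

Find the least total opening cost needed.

7

T alone covers West, Central, South — every zone.
Total opening cost: 7.
No cover costs less than 7.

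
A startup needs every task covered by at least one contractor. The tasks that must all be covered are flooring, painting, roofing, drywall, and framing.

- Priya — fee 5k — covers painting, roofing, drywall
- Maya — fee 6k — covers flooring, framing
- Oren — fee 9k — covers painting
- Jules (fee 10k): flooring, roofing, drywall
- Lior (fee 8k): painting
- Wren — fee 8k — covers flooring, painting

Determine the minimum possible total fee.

11

Choose Priya and Maya: together they cover flooring, painting, roofing, drywall, framing — every task.
Total fee: 5 + 6 = 11.
No cover costs less than 11.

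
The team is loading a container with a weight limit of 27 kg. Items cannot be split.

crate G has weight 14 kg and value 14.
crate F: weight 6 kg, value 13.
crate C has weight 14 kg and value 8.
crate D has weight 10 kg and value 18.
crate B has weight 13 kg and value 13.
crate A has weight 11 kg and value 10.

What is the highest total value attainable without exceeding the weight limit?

41

crate G + crate D: weight 14 + 10 = 24 ≤ 27, value 14 + 18 = 32.
crate F + crate D + crate A: weight 6 + 10 + 11 = 27 ≤ 27, value 13 + 18 + 10 = 41.
crate F + crate D: weight 6 + 10 = 16 ≤ 27, value 13 + 18 = 31.
Best is crate F, crate D, and crate A with total value 41.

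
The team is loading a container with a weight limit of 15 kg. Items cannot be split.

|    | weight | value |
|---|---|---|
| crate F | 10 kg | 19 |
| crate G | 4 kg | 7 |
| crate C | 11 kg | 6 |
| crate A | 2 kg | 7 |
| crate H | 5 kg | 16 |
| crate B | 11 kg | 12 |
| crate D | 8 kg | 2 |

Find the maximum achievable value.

Allowing fractional choices, the relaxed optimum would be about 38.2, but items are indivisible.
crate G + crate A + crate H: weight 4 + 2 + 5 = 11 ≤ 15, value 7 + 7 + 16 = 30.
crate F + crate H: weight 10 + 5 = 15 ≤ 15, value 19 + 16 = 35.
crate F + crate A: weight 10 + 2 = 12 ≤ 15, value 19 + 7 = 26.
Best is crate F and crate H with total value 35.

35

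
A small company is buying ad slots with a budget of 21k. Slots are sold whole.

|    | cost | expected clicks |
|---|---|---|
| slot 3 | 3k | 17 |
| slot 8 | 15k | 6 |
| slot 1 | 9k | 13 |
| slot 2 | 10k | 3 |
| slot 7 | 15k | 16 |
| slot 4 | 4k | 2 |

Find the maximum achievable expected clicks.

This is a 0-1 knapsack instance.
Allowing fractional choices, the relaxed optimum would be about 39.6, but ad slots are indivisible.
slot 3 + slot 1: cost 3 + 9 = 12 ≤ 21, expected clicks 17 + 13 = 30.
slot 3 + slot 7: cost 3 + 15 = 18 ≤ 21, expected clicks 17 + 16 = 33.
slot 3 + slot 1 + slot 4: cost 3 + 9 + 4 = 16 ≤ 21, expected clicks 17 + 13 + 2 = 32.
Best is slot 3 and slot 7 with total expected clicks 33.

33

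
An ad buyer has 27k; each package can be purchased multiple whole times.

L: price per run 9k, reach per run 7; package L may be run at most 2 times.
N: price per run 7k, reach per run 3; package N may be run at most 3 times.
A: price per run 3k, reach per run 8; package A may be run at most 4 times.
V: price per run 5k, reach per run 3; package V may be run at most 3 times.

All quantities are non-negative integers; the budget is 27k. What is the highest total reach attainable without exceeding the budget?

This is a bounded integer knapsack.
A has the best ratio (8/3); taking only A gives at most 4×8 = 32 (stopped by the supply cap of 4).
Mixing does better — 1×L, 4×A, and 1×V: price 26 ≤ 27, reach 1·7 + 4·8 + 1·3 = 42.

42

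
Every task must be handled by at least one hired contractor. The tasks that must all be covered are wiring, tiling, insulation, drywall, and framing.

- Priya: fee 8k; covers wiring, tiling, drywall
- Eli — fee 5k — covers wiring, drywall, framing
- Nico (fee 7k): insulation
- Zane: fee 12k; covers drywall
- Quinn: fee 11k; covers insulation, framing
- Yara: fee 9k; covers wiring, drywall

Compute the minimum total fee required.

Choose Priya and Quinn: together they cover wiring, tiling, insulation, drywall, framing — every task.
Total fee: 8 + 11 = 19.

19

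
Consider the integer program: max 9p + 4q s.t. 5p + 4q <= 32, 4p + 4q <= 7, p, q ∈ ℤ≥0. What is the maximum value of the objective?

9

The continuous relaxation peaks at (1.75, 0) with value 15.75; rounding to a feasible lattice point costs some objective.
(p,q)=(1,0): 5·1+4·0=5≤32, 4·1+4·0=4≤7, objective 9.
(p,q)=(0,1): 5·0+4·1=4≤32, 4·0+4·1=4≤7, objective 4.
(p,q)=(0,0): 5·0+4·0=0≤32, 4·0+4·0=0≤7, objective 0.
No feasible integer point exceeds 9.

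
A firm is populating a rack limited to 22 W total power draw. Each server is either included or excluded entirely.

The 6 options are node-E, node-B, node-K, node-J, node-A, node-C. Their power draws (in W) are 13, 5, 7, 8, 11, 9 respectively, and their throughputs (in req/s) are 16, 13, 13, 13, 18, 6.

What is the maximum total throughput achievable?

Allowing fractional choices, the relaxed optimum would be about 42.4, but servers are indivisible.
node-B + node-K + node-J: power draw 5 + 7 + 8 = 20 ≤ 22, throughput 13 + 13 + 13 = 39.
node-B + node-K + node-C: power draw 5 + 7 + 9 = 21 ≤ 22, throughput 13 + 13 + 6 = 32.
Best is node-B, node-K, and node-J with total throughput 39.

39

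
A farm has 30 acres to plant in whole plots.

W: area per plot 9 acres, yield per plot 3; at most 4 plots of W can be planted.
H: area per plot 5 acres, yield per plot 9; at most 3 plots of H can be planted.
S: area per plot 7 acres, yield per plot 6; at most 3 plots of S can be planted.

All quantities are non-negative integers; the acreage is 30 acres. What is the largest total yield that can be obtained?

Take 3×H and 2×S: area 29 ≤ 30, yield 3·9 + 2·6 = 39.
H has the best ratio (9/5) and is taken to its limit of 3; remaining capacity is filled optimally with the others.

39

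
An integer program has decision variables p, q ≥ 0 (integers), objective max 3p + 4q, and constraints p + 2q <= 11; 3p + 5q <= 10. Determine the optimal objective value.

The continuous relaxation peaks at (3.33, 0) with value 10.00; rounding to a feasible lattice point costs some objective.
(p,q)=(3,0): 1·3+2·0=3≤11, 3·3+5·0=9≤10, objective 9.
(p,q)=(2,0): 1·2+2·0=2≤11, 3·2+5·0=6≤10, objective 6.
Maximum is 9 at (p,q)=(3,0).

9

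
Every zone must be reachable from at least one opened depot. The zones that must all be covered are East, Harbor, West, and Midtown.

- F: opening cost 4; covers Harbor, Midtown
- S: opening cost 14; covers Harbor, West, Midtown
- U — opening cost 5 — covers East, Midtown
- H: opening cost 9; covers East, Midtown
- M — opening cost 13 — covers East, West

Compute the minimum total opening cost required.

17

This is an integer covering problem.
The greedy cost-per-new-zone heuristic would pick F, U, and M for 22, but a cheaper cover exists.
Choose F and M: together they cover East, Harbor, West, Midtown — every zone.
Total opening cost: 4 + 13 = 17.
No cover costs less than 17.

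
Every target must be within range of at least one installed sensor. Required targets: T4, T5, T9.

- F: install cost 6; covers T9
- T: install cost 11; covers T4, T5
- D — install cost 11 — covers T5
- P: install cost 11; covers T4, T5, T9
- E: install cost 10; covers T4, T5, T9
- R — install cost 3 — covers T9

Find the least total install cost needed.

This is an integer covering problem.
The greedy cost-per-new-target heuristic would pick R and E for 13, but a cheaper cover exists.
E alone covers T4, T5, T9 — every target.
Total install cost: 10.
No cover costs less than 10.

10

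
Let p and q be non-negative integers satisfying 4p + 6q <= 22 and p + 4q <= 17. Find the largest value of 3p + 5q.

(p,q)=(1,3): 4·1+6·3=22≤22, 1·1+4·3=13≤17, objective 18.
(p,q)=(2,2): 4·2+6·2=20≤22, 1·2+4·2=10≤17, objective 16.
(p,q)=(0,3): 4·0+6·3=18≤22, 1·0+4·3=12≤17, objective 15.
No feasible integer point exceeds 18.

18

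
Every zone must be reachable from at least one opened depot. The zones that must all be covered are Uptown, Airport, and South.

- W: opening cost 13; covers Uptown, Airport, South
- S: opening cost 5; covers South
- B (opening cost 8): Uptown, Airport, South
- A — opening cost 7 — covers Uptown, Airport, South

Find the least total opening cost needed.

7

A alone covers Uptown, Airport, South — every zone.
Total opening cost: 7.
No cover costs less than 7.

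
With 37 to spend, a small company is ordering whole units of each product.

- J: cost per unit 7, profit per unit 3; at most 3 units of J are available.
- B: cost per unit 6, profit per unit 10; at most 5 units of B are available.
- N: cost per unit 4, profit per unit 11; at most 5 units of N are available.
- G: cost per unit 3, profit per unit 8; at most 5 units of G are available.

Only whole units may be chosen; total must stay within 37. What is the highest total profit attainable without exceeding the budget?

95

Take 5×N and 5×G: cost 35 ≤ 37, profit 5·11 + 5·8 = 95.
N has the best ratio (11/4) and is taken to its limit of 5; remaining capacity is filled optimally with the others.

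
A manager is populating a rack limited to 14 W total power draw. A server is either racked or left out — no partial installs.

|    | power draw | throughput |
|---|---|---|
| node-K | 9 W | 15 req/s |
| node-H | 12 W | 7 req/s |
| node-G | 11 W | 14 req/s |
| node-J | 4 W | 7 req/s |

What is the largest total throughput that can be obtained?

Allowing fractional choices, the relaxed optimum would be about 23.3, but servers are indivisible.
node-K: power draw 9 ≤ 14, throughput 15.
node-K + node-J: power draw 9 + 4 = 13 ≤ 14, throughput 15 + 7 = 22.
node-G: power draw 11 ≤ 14, throughput 14.
Best is node-K and node-J with total throughput 22.

22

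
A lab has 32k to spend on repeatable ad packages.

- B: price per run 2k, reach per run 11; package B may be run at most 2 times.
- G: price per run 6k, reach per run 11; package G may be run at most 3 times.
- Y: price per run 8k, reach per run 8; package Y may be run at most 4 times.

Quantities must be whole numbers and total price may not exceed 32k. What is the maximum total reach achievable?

Take 2×B, 3×G, and 1×Y: price 30 ≤ 32, reach 2·11 + 3·11 + 1·8 = 63.
B has the best ratio (11/2) and is taken to its limit of 2; remaining capacity is filled optimally with the others.

63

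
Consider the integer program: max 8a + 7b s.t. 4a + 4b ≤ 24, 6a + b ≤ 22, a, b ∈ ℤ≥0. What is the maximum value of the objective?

45

(a,b)=(3,3): 4·3+4·3=24≤24, 6·3+1·3=21≤22, objective 45.
(a,b)=(2,4): 4·2+4·4=24≤24, 6·2+1·4=16≤22, objective 44.
(a,b)=(3,2): 4·3+4·2=20≤24, 6·3+1·2=20≤22, objective 38.
(a,b)=(2,3): 4·2+4·3=20≤24, 6·2+1·3=15≤22, objective 37.
The best lattice point is (3,3), giving 45.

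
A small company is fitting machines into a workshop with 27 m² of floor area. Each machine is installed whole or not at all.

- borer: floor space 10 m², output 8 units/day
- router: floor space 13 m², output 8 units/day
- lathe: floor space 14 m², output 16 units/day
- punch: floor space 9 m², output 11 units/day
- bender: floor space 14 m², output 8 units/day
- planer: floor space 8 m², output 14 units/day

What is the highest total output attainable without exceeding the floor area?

Take borer, punch, and planer: floor space 10 + 9 + 8 = 27 ≤ 27, output 8 + 11 + 14 = 33.
No other feasible combination does better.

33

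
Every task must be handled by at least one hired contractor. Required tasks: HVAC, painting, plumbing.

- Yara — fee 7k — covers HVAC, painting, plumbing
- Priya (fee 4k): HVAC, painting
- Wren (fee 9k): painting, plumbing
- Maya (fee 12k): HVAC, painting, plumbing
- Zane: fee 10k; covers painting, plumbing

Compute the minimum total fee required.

Yara alone covers HVAC, painting, plumbing — every task.
Total fee: 7.

7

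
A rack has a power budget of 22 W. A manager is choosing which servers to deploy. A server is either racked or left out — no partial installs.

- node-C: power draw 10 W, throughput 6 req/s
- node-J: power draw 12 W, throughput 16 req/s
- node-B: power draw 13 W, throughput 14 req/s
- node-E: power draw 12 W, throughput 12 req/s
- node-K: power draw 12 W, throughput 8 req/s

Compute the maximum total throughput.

This is an integer program with binary decision variables.
node-J: power draw 12 ≤ 22, throughput 16.
node-C + node-E: power draw 10 + 12 = 22 ≤ 22, throughput 6 + 12 = 18.
node-C + node-J: power draw 10 + 12 = 22 ≤ 22, throughput 6 + 16 = 22.
Best is node-C and node-J with total throughput 22.

22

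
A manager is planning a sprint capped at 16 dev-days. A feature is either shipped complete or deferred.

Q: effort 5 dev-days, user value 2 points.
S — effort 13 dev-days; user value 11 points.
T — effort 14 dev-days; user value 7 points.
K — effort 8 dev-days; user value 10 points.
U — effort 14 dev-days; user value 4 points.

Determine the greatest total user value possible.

Q + K: effort 5 + 8 = 13 ≤ 16, user value 2 + 10 = 12.
K: effort 8 ≤ 16, user value 10.
S: effort 13 ≤ 16, user value 11.
Best is Q and K with total user value 12.

12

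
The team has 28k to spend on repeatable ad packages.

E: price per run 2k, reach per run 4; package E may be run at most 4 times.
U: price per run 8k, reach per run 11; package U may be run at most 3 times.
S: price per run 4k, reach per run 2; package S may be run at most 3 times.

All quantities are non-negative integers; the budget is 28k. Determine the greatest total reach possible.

E has the best ratio (4/2); taking only E gives at most 4×4 = 16 (stopped by the supply cap of 4).
Mixing does better — 2×E and 3×U: price 28 ≤ 28, reach 2·4 + 3·11 = 41.

41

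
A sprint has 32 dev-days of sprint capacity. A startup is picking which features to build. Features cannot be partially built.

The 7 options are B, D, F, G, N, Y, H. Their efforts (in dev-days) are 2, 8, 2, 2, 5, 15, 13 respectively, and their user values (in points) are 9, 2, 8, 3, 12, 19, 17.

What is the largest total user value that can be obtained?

Allowing fractional choices, the relaxed optimum would be about 59.1, but features are indivisible.
B + F + Y + H: effort 2 + 2 + 15 + 13 = 32 ≤ 32, user value 9 + 8 + 19 + 17 = 53.
B + F + G + N + Y: effort 2 + 2 + 2 + 5 + 15 = 26 ≤ 32, user value 9 + 8 + 3 + 12 + 19 = 51.
Best is B, F, Y, and H with total user value 53.

53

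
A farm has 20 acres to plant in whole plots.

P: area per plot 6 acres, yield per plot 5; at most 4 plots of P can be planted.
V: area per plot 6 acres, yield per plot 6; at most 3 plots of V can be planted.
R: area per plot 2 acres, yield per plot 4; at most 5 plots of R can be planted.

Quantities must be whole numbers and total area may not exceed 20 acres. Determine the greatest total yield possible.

R has the best ratio (4/2); taking only R gives at most 5×4 = 20 (stopped by the supply cap of 5).
Mixing does better — 2×V and 4×R: area 20 ≤ 20, yield 2·6 + 4·4 = 28.

28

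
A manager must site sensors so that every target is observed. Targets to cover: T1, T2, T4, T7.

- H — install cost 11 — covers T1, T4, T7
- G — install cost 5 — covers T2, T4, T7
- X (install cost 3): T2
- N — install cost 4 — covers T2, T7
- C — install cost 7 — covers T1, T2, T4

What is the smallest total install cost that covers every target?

This is a weighted set-cover instance.
The greedy cost-per-new-target heuristic would pick G and C for 12, but a cheaper cover exists.
Choose N and C: together they cover T1, T2, T4, T7 — every target.
Total install cost: 4 + 7 = 11.
No cover costs less than 11.

11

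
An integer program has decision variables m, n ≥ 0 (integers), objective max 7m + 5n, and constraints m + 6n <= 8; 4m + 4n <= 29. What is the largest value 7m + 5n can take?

49

Relaxing integrality, the LP optimum is 50.75 at (m,n) = (7.25, 0), which is not an integer point.
(m,n)=(7,0) is feasible, giving 49.
(m,n)=(6,0) is feasible, giving 42.
Maximum is 49 at (m,n)=(7,0).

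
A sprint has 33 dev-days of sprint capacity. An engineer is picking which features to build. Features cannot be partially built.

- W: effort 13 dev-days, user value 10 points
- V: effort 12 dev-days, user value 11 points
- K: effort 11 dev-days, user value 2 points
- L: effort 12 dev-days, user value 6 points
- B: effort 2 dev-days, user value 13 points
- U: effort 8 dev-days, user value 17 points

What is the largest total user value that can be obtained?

43

Take V, K, B, and U: effort 12 + 11 + 2 + 8 = 33 ≤ 33, user value 11 + 2 + 13 + 17 = 43.
No other feasible combination does better.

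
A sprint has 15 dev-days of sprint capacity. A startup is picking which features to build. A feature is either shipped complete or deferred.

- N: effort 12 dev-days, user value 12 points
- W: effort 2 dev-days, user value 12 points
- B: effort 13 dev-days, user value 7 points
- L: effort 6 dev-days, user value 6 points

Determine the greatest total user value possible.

24

Allowing fractional choices, the relaxed optimum would be about 25.0, but features are indivisible.
W + B: effort 2 + 13 = 15 ≤ 15, user value 12 + 7 = 19.
W + L: effort 2 + 6 = 8 ≤ 15, user value 12 + 6 = 18.
N + W: effort 12 + 2 = 14 ≤ 15, user value 12 + 12 = 24.
Best is N and W with total user value 24.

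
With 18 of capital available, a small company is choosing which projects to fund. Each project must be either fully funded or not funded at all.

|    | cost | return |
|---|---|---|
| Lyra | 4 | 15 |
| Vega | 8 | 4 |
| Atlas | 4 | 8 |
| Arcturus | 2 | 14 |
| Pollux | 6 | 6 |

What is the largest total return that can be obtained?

43

This is a 0-1 knapsack instance.
Allowing fractional choices, the relaxed optimum would be about 44.0, but projects are indivisible.
Lyra + Vega + Atlas + Arcturus: cost 4 + 8 + 4 + 2 = 18 ≤ 18, return 15 + 4 + 8 + 14 = 41.
Lyra + Atlas + Arcturus + Pollux: cost 4 + 4 + 2 + 6 = 16 ≤ 18, return 15 + 8 + 14 + 6 = 43.
Lyra + Atlas + Arcturus: cost 4 + 4 + 2 = 10 ≤ 18, return 15 + 8 + 14 = 37.
Best is Lyra, Atlas, Arcturus, and Pollux with total return 43.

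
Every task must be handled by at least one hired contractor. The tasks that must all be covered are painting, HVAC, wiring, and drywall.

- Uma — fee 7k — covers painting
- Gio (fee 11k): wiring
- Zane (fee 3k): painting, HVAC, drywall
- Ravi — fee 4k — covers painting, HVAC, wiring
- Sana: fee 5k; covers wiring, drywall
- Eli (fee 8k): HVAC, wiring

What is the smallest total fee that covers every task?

This is a weighted set-cover instance.
Choose Zane and Ravi: together they cover painting, HVAC, wiring, drywall — every task.
Total fee: 3 + 4 = 7.

7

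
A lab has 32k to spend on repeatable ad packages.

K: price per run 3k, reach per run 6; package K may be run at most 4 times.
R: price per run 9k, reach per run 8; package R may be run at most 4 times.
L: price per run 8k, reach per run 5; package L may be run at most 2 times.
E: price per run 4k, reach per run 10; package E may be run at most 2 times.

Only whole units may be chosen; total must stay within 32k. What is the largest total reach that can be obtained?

This is a bounded integer knapsack.
4×K, 1×L, and 2×E: price 28 ≤ 32, reach 4·6 + 1·5 + 2·10 = 49.
4×K, 1×R, and 2×E: price 29 ≤ 32, reach 4·6 + 1·8 + 2·10 = 52.
Best is 52.

52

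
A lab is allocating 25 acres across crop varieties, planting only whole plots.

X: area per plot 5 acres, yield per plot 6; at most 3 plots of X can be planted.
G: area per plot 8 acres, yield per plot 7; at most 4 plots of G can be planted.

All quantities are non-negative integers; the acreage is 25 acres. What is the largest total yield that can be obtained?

25

X has the best ratio (6/5); taking only X gives at most 3×6 = 18 (stopped by the supply cap of 3).
Mixing does better — 3×X and 1×G: area 23 ≤ 25, yield 3·6 + 1·7 = 25.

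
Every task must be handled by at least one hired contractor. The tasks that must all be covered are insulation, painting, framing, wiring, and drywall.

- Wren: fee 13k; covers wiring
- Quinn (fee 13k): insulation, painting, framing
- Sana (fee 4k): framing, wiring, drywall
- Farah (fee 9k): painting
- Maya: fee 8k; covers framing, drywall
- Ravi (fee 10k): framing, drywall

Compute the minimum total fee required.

17

This is a weighted set-cover instance.
Choose Quinn and Sana: together they cover insulation, painting, framing, wiring, drywall — every task.
Total fee: 13 + 4 = 17.
No cover costs less than 17.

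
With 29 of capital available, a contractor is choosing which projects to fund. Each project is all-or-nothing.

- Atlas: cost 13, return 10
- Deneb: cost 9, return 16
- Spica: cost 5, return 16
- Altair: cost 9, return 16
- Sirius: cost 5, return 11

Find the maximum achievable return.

Allowing fractional choices, the relaxed optimum would be about 59.8, but projects are indivisible.
Deneb + Spica + Altair: cost 9 + 5 + 9 = 23 ≤ 29, return 16 + 16 + 16 = 48.
Deneb + Spica + Sirius: cost 9 + 5 + 5 = 19 ≤ 29, return 16 + 16 + 11 = 43.
Deneb + Spica + Altair + Sirius: cost 9 + 5 + 9 + 5 = 28 ≤ 29, return 16 + 16 + 16 + 11 = 59.
Best is Deneb, Spica, Altair, and Sirius with total return 59.

59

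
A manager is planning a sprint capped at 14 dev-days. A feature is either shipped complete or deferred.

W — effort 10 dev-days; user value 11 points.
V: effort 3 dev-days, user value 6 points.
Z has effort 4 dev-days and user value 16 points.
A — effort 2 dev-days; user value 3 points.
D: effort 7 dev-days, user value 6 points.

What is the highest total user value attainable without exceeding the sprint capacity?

Allowing fractional choices, the relaxed optimum would be about 30.5, but features are indivisible.
V + Z + D: effort 3 + 4 + 7 = 14 ≤ 14, user value 6 + 16 + 6 = 28.
V + Z + A: effort 3 + 4 + 2 = 9 ≤ 14, user value 6 + 16 + 3 = 25.
W + Z: effort 10 + 4 = 14 ≤ 14, user value 11 + 16 = 27.
Best is V, Z, and D with total user value 28.

28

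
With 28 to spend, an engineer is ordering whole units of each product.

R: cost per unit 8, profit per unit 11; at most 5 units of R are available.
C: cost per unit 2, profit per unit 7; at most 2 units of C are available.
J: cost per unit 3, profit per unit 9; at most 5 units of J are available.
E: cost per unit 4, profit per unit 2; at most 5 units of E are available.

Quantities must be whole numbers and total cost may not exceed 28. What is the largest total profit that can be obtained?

70

C has the best ratio (7/2); taking only C gives at most 2×7 = 14 (stopped by the supply cap of 2).
Mixing does better — 1×R, 2×C, and 5×J: cost 27 ≤ 28, profit 1·11 + 2·7 + 5·9 = 70.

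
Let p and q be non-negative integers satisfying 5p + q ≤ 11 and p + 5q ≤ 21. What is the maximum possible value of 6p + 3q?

(p,q)=(1,4): 5·1+1·4=9≤11, 1·1+5·4=21≤21, objective 18.
(p,q)=(1,3): 5·1+1·3=8≤11, 1·1+5·3=16≤21, objective 15.
(p,q)=(1,2): 5·1+1·2=7≤11, 1·1+5·2=11≤21, objective 12.
Maximum is 18 at (p,q)=(1,4).

18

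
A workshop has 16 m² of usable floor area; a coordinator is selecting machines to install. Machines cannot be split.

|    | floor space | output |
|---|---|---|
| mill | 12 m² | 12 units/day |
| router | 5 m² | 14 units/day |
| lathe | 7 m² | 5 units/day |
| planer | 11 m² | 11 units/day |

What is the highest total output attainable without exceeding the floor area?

Take router and planer: floor space 5 + 11 = 16 ≤ 16, output 14 + 11 = 25.
No other feasible combination does better.

25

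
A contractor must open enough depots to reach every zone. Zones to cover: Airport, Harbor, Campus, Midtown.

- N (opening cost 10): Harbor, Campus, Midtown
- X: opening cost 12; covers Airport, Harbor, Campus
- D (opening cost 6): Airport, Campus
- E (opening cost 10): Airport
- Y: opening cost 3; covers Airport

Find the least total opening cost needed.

The greedy cost-per-new-zone heuristic would pick D and N for 16, but a cheaper cover exists.
Choose N and Y: together they cover Airport, Harbor, Campus, Midtown — every zone.
Total opening cost: 10 + 3 = 13.
No cover costs less than 13.

13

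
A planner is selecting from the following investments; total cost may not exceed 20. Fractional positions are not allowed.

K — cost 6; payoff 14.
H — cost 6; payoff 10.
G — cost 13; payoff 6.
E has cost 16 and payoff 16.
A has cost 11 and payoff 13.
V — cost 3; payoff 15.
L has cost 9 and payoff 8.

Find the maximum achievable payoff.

42

This is a 0-1 knapsack instance.
Allowing fractional choices, the relaxed optimum would be about 44.9, but investments are indivisible.
K + A + V: cost 6 + 11 + 3 = 20 ≤ 20, payoff 14 + 13 + 15 = 42.
K + H + V: cost 6 + 6 + 3 = 15 ≤ 20, payoff 14 + 10 + 15 = 39.
Best is K, A, and V with total payoff 42.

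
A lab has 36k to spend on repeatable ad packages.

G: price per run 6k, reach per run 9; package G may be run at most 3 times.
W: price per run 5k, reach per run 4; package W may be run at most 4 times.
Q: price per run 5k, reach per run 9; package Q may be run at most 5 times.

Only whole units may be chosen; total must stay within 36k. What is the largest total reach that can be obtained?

Take 1×G, 1×W, and 5×Q: price 36 ≤ 36, reach 1·9 + 1·4 + 5·9 = 58.
Q has the best ratio (9/5) and is taken to its limit of 5; remaining capacity is filled optimally with the others.

58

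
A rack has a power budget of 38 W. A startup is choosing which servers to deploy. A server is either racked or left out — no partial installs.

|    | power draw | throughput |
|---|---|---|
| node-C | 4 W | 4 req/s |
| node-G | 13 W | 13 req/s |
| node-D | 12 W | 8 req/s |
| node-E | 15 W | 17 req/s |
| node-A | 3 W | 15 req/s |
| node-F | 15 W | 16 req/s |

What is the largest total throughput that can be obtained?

Take node-C, node-E, node-A, and node-F: power draw 4 + 15 + 3 + 15 = 37 ≤ 38, throughput 4 + 17 + 15 + 16 = 52.
No other feasible combination does better.

52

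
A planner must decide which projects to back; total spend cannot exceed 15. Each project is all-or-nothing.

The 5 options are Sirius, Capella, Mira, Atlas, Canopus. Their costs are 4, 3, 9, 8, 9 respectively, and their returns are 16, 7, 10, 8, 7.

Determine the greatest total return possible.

This is an integer program with binary decision variables.
Sirius + Mira: cost 4 + 9 = 13 ≤ 15, return 16 + 10 = 26.
Sirius + Capella + Atlas: cost 4 + 3 + 8 = 15 ≤ 15, return 16 + 7 + 8 = 31.
Best is Sirius, Capella, and Atlas with total return 31.

31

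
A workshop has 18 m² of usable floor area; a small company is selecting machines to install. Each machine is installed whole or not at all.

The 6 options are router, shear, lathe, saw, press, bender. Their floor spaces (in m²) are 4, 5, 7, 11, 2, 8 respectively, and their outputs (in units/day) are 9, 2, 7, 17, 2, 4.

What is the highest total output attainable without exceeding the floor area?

28

Take router, saw, and press: floor space 4 + 11 + 2 = 17 ≤ 18, output 9 + 17 + 2 = 28.
No other feasible combination does better.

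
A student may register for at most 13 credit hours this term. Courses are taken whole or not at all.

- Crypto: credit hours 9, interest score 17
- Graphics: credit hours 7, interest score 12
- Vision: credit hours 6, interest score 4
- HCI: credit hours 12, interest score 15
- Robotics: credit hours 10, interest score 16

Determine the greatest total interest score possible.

Treat it as a binary knapsack problem.
Allowing fractional choices, the relaxed optimum would be about 23.9, but courses are indivisible.
Robotics: credit hours 10 ≤ 13, interest score 16.
Crypto: credit hours 9 ≤ 13, interest score 17.
Best is Crypto with total interest score 17.

17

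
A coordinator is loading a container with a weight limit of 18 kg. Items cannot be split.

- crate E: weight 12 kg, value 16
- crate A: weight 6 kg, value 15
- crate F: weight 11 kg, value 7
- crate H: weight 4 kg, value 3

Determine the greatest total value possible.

31

Take crate E and crate A: weight 12 + 6 = 18 ≤ 18, value 16 + 15 = 31.
No other feasible combination does better.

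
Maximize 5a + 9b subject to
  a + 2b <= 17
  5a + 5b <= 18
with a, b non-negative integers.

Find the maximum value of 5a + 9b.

27

Relaxing integrality, the LP optimum is 32.40 at (a,b) = (0, 3.6), which is not an integer point.
(a,b)=(0,3): 1·0+2·3=6≤17, 5·0+5·3=15≤18, objective 27.
(a,b)=(1,2): 1·1+2·2=5≤17, 5·1+5·2=15≤18, objective 23.
(a,b)=(0,2): 1·0+2·2=4≤17, 5·0+5·2=10≤18, objective 18.
Maximum is 27 at (a,b)=(0,3).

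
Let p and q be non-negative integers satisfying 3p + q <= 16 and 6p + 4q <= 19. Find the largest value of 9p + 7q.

30

The continuous relaxation peaks at (0, 4.75) with value 33.25; rounding to a feasible lattice point costs some objective.
(p,q)=(1,3): 3·1+1·3=6≤16, 6·1+4·3=18≤19, objective 30.
(p,q)=(0,4): 3·0+1·4=4≤16, 6·0+4·4=16≤19, objective 28.
(p,q)=(1,2): 3·1+1·2=5≤16, 6·1+4·2=14≤19, objective 23.
(p,q)=(0,3): 3·0+1·3=3≤16, 6·0+4·3=12≤19, objective 21.
No feasible integer point exceeds 30.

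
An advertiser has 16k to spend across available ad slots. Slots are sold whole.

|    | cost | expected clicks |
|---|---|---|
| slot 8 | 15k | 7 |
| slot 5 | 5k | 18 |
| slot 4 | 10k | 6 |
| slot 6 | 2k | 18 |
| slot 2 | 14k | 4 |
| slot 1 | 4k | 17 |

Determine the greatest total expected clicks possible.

53

Allowing fractional choices, the relaxed optimum would be about 56.0, but ad slots are indivisible.
slot 5 + slot 6: cost 5 + 2 = 7 ≤ 16, expected clicks 18 + 18 = 36.
slot 4 + slot 6 + slot 1: cost 10 + 2 + 4 = 16 ≤ 16, expected clicks 6 + 18 + 17 = 41.
slot 5 + slot 6 + slot 1: cost 5 + 2 + 4 = 11 ≤ 16, expected clicks 18 + 18 + 17 = 53.
Best is slot 5, slot 6, and slot 1 with total expected clicks 53.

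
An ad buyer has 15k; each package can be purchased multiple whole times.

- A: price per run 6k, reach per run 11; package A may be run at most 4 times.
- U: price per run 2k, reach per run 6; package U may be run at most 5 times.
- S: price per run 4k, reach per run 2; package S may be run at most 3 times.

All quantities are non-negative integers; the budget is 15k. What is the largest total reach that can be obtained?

This is a bounded integer knapsack.
U has the best ratio (6/2); taking only U gives at most 5×6 = 30 (stopped by the supply cap of 5).
Mixing does better — 1×A and 4×U: price 14 ≤ 15, reach 1·11 + 4·6 = 35.

35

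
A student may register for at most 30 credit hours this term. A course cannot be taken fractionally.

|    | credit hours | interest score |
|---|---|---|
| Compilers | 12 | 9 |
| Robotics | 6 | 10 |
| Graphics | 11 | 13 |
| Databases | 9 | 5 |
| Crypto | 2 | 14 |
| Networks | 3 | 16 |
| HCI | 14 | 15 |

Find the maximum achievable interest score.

Take Graphics, Crypto, Networks, and HCI: credit hours 11 + 2 + 3 + 14 = 30 ≤ 30, interest score 13 + 14 + 16 + 15 = 58.
No other feasible combination does better.

58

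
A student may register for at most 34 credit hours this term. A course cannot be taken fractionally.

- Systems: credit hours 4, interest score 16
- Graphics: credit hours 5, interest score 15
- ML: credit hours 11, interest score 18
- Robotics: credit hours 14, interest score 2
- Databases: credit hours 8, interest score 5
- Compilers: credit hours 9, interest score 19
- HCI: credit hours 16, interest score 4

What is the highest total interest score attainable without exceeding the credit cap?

68

Allowing fractional choices, the relaxed optimum would be about 71.1, but courses are indivisible.
Systems + ML + Databases + Compilers: credit hours 4 + 11 + 8 + 9 = 32 ≤ 34, interest score 16 + 18 + 5 + 19 = 58.
Graphics + ML + Databases + Compilers: credit hours 5 + 11 + 8 + 9 = 33 ≤ 34, interest score 15 + 18 + 5 + 19 = 57.
Systems + Graphics + ML + Compilers: credit hours 4 + 5 + 11 + 9 = 29 ≤ 34, interest score 16 + 15 + 18 + 19 = 68.
Best is Systems, Graphics, ML, and Compilers with total interest score 68.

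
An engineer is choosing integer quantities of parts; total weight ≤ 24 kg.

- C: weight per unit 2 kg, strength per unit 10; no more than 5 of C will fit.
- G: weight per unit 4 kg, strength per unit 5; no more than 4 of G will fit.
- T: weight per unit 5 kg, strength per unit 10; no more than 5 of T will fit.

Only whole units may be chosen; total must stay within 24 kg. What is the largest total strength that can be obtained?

75

C has the best ratio (10/2); taking only C gives at most 5×10 = 50 (stopped by the supply cap of 5).
Mixing does better — 5×C, 1×G, and 2×T: weight 24 ≤ 24, strength 5·10 + 1·5 + 2·10 = 75.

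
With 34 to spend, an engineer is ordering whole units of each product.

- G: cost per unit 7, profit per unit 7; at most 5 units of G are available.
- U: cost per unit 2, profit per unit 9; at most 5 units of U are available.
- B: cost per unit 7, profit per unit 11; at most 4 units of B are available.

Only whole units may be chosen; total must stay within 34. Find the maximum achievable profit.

78

This is a bounded integer knapsack.
1×G, 5×U, and 2×B: cost 31 ≤ 34, profit 1·7 + 5·9 + 2·11 = 74.
5×U and 3×B: cost 31 ≤ 34, profit 5·9 + 3·11 = 78.
Best is 78.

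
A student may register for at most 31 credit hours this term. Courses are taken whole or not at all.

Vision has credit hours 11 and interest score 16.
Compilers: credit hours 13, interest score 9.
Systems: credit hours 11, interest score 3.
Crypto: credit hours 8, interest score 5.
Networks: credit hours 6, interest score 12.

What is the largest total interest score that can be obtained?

Vision + Compilers + Networks: credit hours 11 + 13 + 6 = 30 ≤ 31, interest score 16 + 9 + 12 = 37.
Vision + Systems + Networks: credit hours 11 + 11 + 6 = 28 ≤ 31, interest score 16 + 3 + 12 = 31.
Vision + Crypto + Networks: credit hours 11 + 8 + 6 = 25 ≤ 31, interest score 16 + 5 + 12 = 33.
Best is Vision, Compilers, and Networks with total interest score 37.

37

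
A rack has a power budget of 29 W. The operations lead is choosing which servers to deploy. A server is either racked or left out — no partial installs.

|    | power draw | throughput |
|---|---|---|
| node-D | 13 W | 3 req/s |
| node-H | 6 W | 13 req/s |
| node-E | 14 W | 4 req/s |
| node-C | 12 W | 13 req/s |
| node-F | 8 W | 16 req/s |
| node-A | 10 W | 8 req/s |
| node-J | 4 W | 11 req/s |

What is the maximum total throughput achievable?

This is an integer program with binary decision variables.
Allowing fractional choices, the relaxed optimum would be about 51.9, but servers are indivisible.
node-H + node-C + node-F: power draw 6 + 12 + 8 = 26 ≤ 29, throughput 13 + 13 + 16 = 42.
node-H + node-F + node-J: power draw 6 + 8 + 4 = 18 ≤ 29, throughput 13 + 16 + 11 = 40.
node-H + node-F + node-A + node-J: power draw 6 + 8 + 10 + 4 = 28 ≤ 29, throughput 13 + 16 + 8 + 11 = 48.
Best is node-H, node-F, node-A, and node-J with total throughput 48.

48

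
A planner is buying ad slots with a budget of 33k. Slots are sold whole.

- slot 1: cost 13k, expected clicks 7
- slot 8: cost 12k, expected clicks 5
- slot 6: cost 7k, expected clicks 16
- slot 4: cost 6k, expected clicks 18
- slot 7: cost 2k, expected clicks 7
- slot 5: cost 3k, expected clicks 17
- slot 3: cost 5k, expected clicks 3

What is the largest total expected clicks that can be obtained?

Allowing fractional choices, the relaxed optimum would be about 66.4, but ad slots are indivisible.
slot 8 + slot 6 + slot 4 + slot 7 + slot 5: cost 12 + 7 + 6 + 2 + 3 = 30 ≤ 33, expected clicks 5 + 16 + 18 + 7 + 17 = 63.
slot 1 + slot 6 + slot 4 + slot 7 + slot 5: cost 13 + 7 + 6 + 2 + 3 = 31 ≤ 33, expected clicks 7 + 16 + 18 + 7 + 17 = 65.
slot 6 + slot 4 + slot 7 + slot 5 + slot 3: cost 7 + 6 + 2 + 3 + 5 = 23 ≤ 33, expected clicks 16 + 18 + 7 + 17 + 3 = 61.
Best is slot 1, slot 6, slot 4, slot 7, and slot 5 with total expected clicks 65.

65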